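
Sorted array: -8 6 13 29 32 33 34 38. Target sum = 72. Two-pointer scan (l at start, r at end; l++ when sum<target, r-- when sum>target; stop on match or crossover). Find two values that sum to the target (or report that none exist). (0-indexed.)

(34, 38)

l=0 r=7: -8+38=30 <72, l++
l=1 r=7: 6+38=44 <72, l++
l=2 r=7: 13+38=51 <72, l++
l=3 r=7: 29+38=67 <72, l++
l=4 r=7: 32+38=70 <72, l++
l=5 r=7: 33+38=71 <72, l++
l=6 r=7: 34+38=72, found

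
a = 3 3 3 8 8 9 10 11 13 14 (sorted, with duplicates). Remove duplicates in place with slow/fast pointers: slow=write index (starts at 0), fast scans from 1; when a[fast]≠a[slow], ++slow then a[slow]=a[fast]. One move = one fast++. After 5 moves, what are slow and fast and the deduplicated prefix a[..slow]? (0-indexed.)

slow=2, fast=6, prefix=[3, 8, 9]

(s=0,f=1) a[fast]=3=a[slow] dup → fast++
(s=0,f=2) a[fast]=3=a[slow] dup → fast++
(s=0,f=3) a[fast]=8≠a[slow]=3 write a[1]=8 → slow++,fast++
(s=1,f=4) a[fast]=8=a[slow] dup → fast++
(s=1,f=5) a[fast]=9≠a[slow]=8 write a[2]=9 → slow++,fast++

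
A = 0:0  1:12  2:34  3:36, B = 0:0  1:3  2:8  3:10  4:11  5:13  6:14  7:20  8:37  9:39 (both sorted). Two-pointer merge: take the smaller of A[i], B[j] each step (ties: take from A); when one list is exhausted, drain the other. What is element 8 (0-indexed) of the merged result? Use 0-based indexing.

i=0 j=0: A[i]=0<=B[j]=0 take 0, i++
i=1 j=0: A[i]=12>B[j]=0 take 0, j++
i=1 j=1: A[i]=12>B[j]=3 take 3, j++
i=1 j=2: A[i]=12>B[j]=8 take 8, j++
i=1 j=3: A[i]=12>B[j]=10 take 10, j++
i=1 j=4: A[i]=12>B[j]=11 take 11, j++
i=1 j=5: A[i]=12<=B[j]=13 take 12, i++
i=2 j=5: A[i]=34>B[j]=13 take 13, j++
i=2 j=6: A[i]=34>B[j]=14 take 14, j++
i=2 j=7: A[i]=34>B[j]=20 take 20, j++
i=2 j=8: A[i]=34<=B[j]=37 take 34, i++
i=3 j=8: A[i]=36<=B[j]=37 take 36, i++
i=4 j=8: A done, take B[j]=37, j++
i=4 j=9: A done, take B[j]=39, j++

merged[8] = 14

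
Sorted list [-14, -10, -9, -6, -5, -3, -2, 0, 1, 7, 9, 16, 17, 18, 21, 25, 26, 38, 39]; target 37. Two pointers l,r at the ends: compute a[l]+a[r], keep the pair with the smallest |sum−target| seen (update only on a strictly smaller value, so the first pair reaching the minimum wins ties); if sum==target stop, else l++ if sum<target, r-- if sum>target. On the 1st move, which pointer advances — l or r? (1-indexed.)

l

l=1 r=19: -14+39=25 d=12 *, l++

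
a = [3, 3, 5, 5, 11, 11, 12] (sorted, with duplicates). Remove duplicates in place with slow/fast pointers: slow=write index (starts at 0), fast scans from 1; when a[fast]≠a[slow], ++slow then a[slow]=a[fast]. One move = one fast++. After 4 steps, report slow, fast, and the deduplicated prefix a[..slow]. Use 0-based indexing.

(s=0,f=1) a[fast]=3=a[slow] dup → fast++
(s=0,f=2) a[fast]=5≠a[slow]=3 write a[1]=5 → slow++,fast++
(s=1,f=3) a[fast]=5=a[slow] dup → fast++
(s=1,f=4) a[fast]=11≠a[slow]=5 write a[2]=11 → slow++,fast++

slow=2, fast=5, prefix=[3, 5, 11]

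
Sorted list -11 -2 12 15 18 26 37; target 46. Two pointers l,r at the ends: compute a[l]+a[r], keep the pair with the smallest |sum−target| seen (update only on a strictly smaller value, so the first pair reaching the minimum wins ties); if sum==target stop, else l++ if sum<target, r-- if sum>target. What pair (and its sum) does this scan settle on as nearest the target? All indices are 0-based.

[0,6] -11+37=26 d=20 * → l++
[1,6] -2+37=35 d=11 * → l++
[2,6] 12+37=49 d=3 * → r--
[2,5] 12+26=38 d=8 → l++
[3,5] 15+26=41 d=5 → l++
[4,5] 18+26=44 d=2 * → l++

pair (18, 26) with sum 44 (|Δ|=2)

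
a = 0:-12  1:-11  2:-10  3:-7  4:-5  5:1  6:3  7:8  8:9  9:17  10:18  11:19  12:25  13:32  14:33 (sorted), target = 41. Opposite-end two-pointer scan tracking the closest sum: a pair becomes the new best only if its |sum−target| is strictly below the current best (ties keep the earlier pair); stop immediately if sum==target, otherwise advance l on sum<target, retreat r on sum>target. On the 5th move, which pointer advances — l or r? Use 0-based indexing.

l

[0,14] -12+33=21 d=20 * → l++
[1,14] -11+33=22 d=19 * → l++
[2,14] -10+33=23 d=18 * → l++
[3,14] -7+33=26 d=15 * → l++
[4,14] -5+33=28 d=13 * → l++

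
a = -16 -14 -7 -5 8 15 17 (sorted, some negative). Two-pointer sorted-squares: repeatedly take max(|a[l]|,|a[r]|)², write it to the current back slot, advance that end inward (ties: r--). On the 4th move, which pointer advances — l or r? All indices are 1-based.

l=1 r=7: |-16|<=|17| out[7]=289, r--
l=1 r=6: |-16|>|15| out[6]=256, l++
l=2 r=6: |-14|<=|15| out[5]=225, r--
l=2 r=5: |-14|>|8| out[4]=196, l++

l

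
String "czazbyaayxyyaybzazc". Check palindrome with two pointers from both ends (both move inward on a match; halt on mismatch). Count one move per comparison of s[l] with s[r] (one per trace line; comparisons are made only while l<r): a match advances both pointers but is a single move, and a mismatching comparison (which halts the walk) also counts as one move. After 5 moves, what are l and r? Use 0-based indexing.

l=5, r=13

l=0 r=18: 'c'=='c', l++,r--
l=1 r=17: 'z'=='z', l++,r--
l=2 r=16: 'a'=='a', l++,r--
l=3 r=15: 'z'=='z', l++,r--
l=4 r=14: 'b'=='b', l++,r--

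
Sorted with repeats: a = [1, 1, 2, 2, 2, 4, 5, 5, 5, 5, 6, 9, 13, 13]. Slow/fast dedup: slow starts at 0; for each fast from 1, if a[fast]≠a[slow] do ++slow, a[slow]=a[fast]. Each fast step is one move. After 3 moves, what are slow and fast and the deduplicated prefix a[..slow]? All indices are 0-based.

(s=0,f=1) a[fast]=1=a[slow] dup → fast++
(s=0,f=2) a[fast]=2≠a[slow]=1 write a[1]=2 → slow++,fast++
(s=1,f=3) a[fast]=2=a[slow] dup → fast++

slow=1, fast=4, prefix=[1, 2]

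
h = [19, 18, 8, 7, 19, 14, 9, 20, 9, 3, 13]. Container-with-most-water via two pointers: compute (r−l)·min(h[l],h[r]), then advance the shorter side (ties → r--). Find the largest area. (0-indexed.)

l=0 r=10: min(19,13)*10=130 best=130 *, r--
l=0 r=9: min(19,3)*9=27 best=130, r--
l=0 r=8: min(19,9)*8=72 best=130, r--
l=0 r=7: min(19,20)*7=133 best=133 *, l++
l=1 r=7: min(18,20)*6=108 best=133, l++
l=2 r=7: min(8,20)*5=40 best=133, l++
l=3 r=7: min(7,20)*4=28 best=133, l++
l=4 r=7: min(19,20)*3=57 best=133, l++
l=5 r=7: min(14,20)*2=28 best=133, l++
l=6 r=7: min(9,20)*1=9 best=133, l++

max area = 133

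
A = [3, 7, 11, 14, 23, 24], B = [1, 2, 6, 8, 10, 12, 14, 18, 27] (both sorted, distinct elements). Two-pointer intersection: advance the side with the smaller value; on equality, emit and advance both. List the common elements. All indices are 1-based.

intersection = [14]

[i=1,j=1] 3>1 → j++
[i=1,j=2] 3>2 → j++
[i=1,j=3] 3<6 → i++
[i=2,j=3] 7>6 → j++
[i=2,j=4] 7<8 → i++
[i=3,j=4] 11>8 → j++
[i=3,j=5] 11>10 → j++
[i=3,j=6] 11<12 → i++
[i=4,j=6] 14>12 → j++
[i=4,j=7] 14==14 emit → i++,j++
[i=5,j=8] 23>18 → j++
[i=5,j=9] 23<27 → i++
[i=6,j=9] 24<27 → i++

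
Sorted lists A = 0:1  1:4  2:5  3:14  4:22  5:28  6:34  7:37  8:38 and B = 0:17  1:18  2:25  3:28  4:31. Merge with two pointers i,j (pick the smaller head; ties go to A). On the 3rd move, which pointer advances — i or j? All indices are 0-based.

i

i=0 j=0: A[i]=1<=B[j]=17 take 1, i++
i=1 j=0: A[i]=4<=B[j]=17 take 4, i++
i=2 j=0: A[i]=5<=B[j]=17 take 5, i++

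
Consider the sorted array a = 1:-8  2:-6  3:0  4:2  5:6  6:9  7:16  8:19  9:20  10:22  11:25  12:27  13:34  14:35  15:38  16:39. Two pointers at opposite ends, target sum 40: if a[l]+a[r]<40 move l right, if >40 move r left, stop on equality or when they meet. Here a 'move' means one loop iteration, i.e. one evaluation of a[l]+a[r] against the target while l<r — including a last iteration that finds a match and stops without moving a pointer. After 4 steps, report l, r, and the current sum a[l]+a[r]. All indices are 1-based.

l=4, r=15, sum=40

[1,16] -8+39=31 <40 → l++
[2,16] -6+39=33 <40 → l++
[3,16] 0+39=39 <40 → l++
[4,16] 2+39=41 >40 → r--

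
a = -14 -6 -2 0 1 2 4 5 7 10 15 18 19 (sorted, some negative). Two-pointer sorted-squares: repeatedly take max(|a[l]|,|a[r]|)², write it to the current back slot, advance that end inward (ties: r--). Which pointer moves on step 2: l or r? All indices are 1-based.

r

[1,13] |-14|<=|19| out[13]=361 → r--
[1,12] |-14|<=|18| out[12]=324 → r--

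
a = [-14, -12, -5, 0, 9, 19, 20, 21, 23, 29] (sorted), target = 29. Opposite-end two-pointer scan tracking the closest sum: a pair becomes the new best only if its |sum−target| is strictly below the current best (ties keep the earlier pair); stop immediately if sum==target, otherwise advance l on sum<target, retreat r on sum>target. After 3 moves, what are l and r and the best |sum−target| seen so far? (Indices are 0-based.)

l=3, r=9, best |Δ|=5

l=0 r=9: -14+29=15 d=14 *, l++
l=1 r=9: -12+29=17 d=12 *, l++
l=2 r=9: -5+29=24 d=5 *, l++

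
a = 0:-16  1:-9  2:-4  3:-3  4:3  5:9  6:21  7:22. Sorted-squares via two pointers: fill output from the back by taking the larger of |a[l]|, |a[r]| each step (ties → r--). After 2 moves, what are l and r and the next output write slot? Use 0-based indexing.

[0,7] |-16|<=|22| out[7]=484 → r--
[0,6] |-16|<=|21| out[6]=441 → r--

l=0, r=5, next write slot=5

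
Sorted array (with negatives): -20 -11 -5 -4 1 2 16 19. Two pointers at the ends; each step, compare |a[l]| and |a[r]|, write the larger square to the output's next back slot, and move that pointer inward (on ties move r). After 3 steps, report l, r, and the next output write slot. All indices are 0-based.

l=1, r=5, next write slot=4

[0,7] |-20|>|19| out[7]=400 → l++
[1,7] |-11|<=|19| out[6]=361 → r--
[1,6] |-11|<=|16| out[5]=256 → r--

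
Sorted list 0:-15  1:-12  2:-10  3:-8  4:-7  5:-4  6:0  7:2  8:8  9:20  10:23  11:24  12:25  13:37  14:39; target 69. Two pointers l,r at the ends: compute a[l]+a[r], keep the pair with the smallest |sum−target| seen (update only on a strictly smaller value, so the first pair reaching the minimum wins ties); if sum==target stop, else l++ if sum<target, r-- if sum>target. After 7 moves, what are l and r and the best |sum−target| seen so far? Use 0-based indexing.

l=0 r=14: -15+39=24 d=45 *, l++
l=1 r=14: -12+39=27 d=42 *, l++
l=2 r=14: -10+39=29 d=40 *, l++
l=3 r=14: -8+39=31 d=38 *, l++
l=4 r=14: -7+39=32 d=37 *, l++
l=5 r=14: -4+39=35 d=34 *, l++
l=6 r=14: 0+39=39 d=30 *, l++

l=7, r=14, best |Δ|=30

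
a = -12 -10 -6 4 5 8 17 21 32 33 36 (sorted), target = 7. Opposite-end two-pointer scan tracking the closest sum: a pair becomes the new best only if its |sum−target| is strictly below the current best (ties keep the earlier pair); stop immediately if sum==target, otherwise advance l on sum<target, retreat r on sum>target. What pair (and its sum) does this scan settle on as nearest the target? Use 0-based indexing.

[0,10] -12+36=24 d=17 * → r--
[0,9] -12+33=21 d=14 * → r--
[0,8] -12+32=20 d=13 * → r--
[0,7] -12+21=9 d=2 * → r--
[0,6] -12+17=5 d=2 → l++
[1,6] -10+17=7 d=0 * → stop

pair (-10, 17) with sum 7 (|Δ|=0)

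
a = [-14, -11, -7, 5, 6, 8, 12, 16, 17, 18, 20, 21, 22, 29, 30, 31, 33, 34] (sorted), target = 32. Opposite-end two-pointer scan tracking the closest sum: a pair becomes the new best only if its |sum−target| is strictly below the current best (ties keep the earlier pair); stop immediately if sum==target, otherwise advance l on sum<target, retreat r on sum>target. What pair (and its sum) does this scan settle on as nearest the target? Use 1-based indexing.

pair (12, 20) with sum 32 (|Δ|=0)

[1,18] -14+34=20 d=12 * → l++
[2,18] -11+34=23 d=9 * → l++
[3,18] -7+34=27 d=5 * → l++
[4,18] 5+34=39 d=7 → r--
[4,17] 5+33=38 d=6 → r--
[4,16] 5+31=36 d=4 * → r--
[4,15] 5+30=35 d=3 * → r--
[4,14] 5+29=34 d=2 * → r--
[4,13] 5+22=27 d=5 → l++
[5,13] 6+22=28 d=4 → l++
[6,13] 8+22=30 d=2 → l++
[7,13] 12+22=34 d=2 → r--
[7,12] 12+21=33 d=1 * → r--
[7,11] 12+20=32 d=0 * → stop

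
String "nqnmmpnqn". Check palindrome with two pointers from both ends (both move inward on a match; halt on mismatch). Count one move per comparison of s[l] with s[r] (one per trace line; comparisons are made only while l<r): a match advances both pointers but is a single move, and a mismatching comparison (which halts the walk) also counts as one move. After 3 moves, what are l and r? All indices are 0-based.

l=3, r=5

l=0 r=8: 'n'=='n', l++,r--
l=1 r=7: 'q'=='q', l++,r--
l=2 r=6: 'n'=='n', l++,r--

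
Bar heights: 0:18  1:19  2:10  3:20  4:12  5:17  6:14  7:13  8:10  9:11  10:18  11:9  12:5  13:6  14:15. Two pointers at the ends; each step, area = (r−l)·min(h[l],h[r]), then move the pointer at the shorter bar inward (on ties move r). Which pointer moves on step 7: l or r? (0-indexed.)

[0,14] min(18,15)*14=210 best=210 * → r--
[0,13] min(18,6)*13=78 best=210 → r--
[0,12] min(18,5)*12=60 best=210 → r--
[0,11] min(18,9)*11=99 best=210 → r--
[0,10] min(18,18)*10=180 best=210 → r--
[0,9] min(18,11)*9=99 best=210 → r--
[0,8] min(18,10)*8=80 best=210 → r--

r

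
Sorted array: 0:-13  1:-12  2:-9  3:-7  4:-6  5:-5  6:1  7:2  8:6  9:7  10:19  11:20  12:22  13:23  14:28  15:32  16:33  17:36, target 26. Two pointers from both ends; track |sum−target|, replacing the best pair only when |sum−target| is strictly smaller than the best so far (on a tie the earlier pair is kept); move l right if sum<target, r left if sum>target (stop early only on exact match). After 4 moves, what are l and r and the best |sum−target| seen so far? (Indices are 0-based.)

l=0 r=17: -13+36=23 d=3 *, l++
l=1 r=17: -12+36=24 d=2 *, l++
l=2 r=17: -9+36=27 d=1 *, r--
l=2 r=16: -9+33=24 d=2, l++

l=3, r=16, best |Δ|=1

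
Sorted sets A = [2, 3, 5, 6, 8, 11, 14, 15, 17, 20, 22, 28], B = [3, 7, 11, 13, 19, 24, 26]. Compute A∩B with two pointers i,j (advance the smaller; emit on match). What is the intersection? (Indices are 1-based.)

i=1 j=1: 2<3, i++
i=2 j=1: 3==3 emit, i++,j++
i=3 j=2: 5<7, i++
i=4 j=2: 6<7, i++
i=5 j=2: 8>7, j++
i=5 j=3: 8<11, i++
i=6 j=3: 11==11 emit, i++,j++
i=7 j=4: 14>13, j++
i=7 j=5: 14<19, i++
i=8 j=5: 15<19, i++
i=9 j=5: 17<19, i++
i=10 j=5: 20>19, j++
i=10 j=6: 20<24, i++
i=11 j=6: 22<24, i++
i=12 j=6: 28>24, j++
i=12 j=7: 28>26, j++

intersection = [3, 11]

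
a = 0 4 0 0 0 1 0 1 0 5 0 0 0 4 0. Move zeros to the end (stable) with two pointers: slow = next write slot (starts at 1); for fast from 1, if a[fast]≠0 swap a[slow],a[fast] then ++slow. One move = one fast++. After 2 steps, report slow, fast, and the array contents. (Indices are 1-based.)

slow=2, fast=3, a=[4, 0, 0, 0, 0, 1, 0, 1, 0, 5, 0, 0, 0, 4, 0]

slow=1 fast=1: a[fast]=0, fast++
slow=1 fast=2: a[fast]=4≠0 swap→a[1]=4, slow++,fast++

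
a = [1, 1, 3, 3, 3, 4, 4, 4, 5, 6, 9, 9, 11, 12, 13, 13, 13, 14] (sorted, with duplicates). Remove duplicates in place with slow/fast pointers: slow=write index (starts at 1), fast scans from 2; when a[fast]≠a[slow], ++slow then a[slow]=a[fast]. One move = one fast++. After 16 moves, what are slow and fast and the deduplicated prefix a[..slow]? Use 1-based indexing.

slow=9, fast=18, prefix=[1, 3, 4, 5, 6, 9, 11, 12, 13]

slow=1 fast=2: a[fast]=1=a[slow] dup, fast++
slow=1 fast=3: a[fast]=3≠a[slow]=1 write a[2]=3, slow++,fast++
slow=2 fast=4: a[fast]=3=a[slow] dup, fast++
slow=2 fast=5: a[fast]=3=a[slow] dup, fast++
slow=2 fast=6: a[fast]=4≠a[slow]=3 write a[3]=4, slow++,fast++
slow=3 fast=7: a[fast]=4=a[slow] dup, fast++
slow=3 fast=8: a[fast]=4=a[slow] dup, fast++
slow=3 fast=9: a[fast]=5≠a[slow]=4 write a[4]=5, slow++,fast++
slow=4 fast=10: a[fast]=6≠a[slow]=5 write a[5]=6, slow++,fast++
slow=5 fast=11: a[fast]=9≠a[slow]=6 write a[6]=9, slow++,fast++
slow=6 fast=12: a[fast]=9=a[slow] dup, fast++
slow=6 fast=13: a[fast]=11≠a[slow]=9 write a[7]=11, slow++,fast++
slow=7 fast=14: a[fast]=12≠a[slow]=11 write a[8]=12, slow++,fast++
slow=8 fast=15: a[fast]=13≠a[slow]=12 write a[9]=13, slow++,fast++
slow=9 fast=16: a[fast]=13=a[slow] dup, fast++
slow=9 fast=17: a[fast]=13=a[slow] dup, fast++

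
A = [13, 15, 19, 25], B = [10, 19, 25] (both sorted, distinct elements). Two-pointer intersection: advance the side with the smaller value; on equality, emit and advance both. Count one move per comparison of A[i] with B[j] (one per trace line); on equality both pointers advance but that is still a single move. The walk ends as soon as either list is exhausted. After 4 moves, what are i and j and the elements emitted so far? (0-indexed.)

i=0 j=0: 13>10, j++
i=0 j=1: 13<19, i++
i=1 j=1: 15<19, i++
i=2 j=1: 19==19 emit, i++,j++

i=3, j=2, emitted=[19]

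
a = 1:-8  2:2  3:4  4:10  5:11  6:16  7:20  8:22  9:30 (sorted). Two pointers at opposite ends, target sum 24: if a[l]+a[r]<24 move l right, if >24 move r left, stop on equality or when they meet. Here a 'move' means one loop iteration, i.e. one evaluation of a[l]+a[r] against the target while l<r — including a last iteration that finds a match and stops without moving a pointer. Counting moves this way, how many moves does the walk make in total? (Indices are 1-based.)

3 moves

[1,9] -8+30=22 <24 → l++
[2,9] 2+30=32 >24 → r--
[2,8] 2+22=24 → found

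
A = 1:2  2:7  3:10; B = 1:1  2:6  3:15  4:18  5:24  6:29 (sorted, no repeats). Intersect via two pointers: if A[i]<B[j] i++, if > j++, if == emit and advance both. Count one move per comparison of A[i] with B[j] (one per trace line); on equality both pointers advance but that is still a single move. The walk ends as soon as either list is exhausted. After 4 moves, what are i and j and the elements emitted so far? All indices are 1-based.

i=1 j=1: 2>1, j++
i=1 j=2: 2<6, i++
i=2 j=2: 7>6, j++
i=2 j=3: 7<15, i++

i=3, j=3, emitted=[]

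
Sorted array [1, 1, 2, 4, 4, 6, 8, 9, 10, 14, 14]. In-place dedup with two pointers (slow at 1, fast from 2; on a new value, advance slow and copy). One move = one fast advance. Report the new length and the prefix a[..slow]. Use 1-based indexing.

length 8; prefix = [1, 2, 4, 6, 8, 9, 10, 14]

(s=1,f=2) a[fast]=1=a[slow] dup → fast++
(s=1,f=3) a[fast]=2≠a[slow]=1 write a[2]=2 → slow++,fast++
(s=2,f=4) a[fast]=4≠a[slow]=2 write a[3]=4 → slow++,fast++
(s=3,f=5) a[fast]=4=a[slow] dup → fast++
(s=3,f=6) a[fast]=6≠a[slow]=4 write a[4]=6 → slow++,fast++
(s=4,f=7) a[fast]=8≠a[slow]=6 write a[5]=8 → slow++,fast++
(s=5,f=8) a[fast]=9≠a[slow]=8 write a[6]=9 → slow++,fast++
(s=6,f=9) a[fast]=10≠a[slow]=9 write a[7]=10 → slow++,fast++
(s=7,f=10) a[fast]=14≠a[slow]=10 write a[8]=14 → slow++,fast++
(s=8,f=11) a[fast]=14=a[slow] dup → fast++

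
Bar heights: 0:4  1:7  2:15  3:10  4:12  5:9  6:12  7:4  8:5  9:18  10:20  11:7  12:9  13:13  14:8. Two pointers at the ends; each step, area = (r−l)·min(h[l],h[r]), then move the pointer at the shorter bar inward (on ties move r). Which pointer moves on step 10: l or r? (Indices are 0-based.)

l

[0,14] min(4,8)*14=56 best=56 * → l++
[1,14] min(7,8)*13=91 best=91 * → l++
[2,14] min(15,8)*12=96 best=96 * → r--
[2,13] min(15,13)*11=143 best=143 * → r--
[2,12] min(15,9)*10=90 best=143 → r--
[2,11] min(15,7)*9=63 best=143 → r--
[2,10] min(15,20)*8=120 best=143 → l++
[3,10] min(10,20)*7=70 best=143 → l++
[4,10] min(12,20)*6=72 best=143 → l++
[5,10] min(9,20)*5=45 best=143 → l++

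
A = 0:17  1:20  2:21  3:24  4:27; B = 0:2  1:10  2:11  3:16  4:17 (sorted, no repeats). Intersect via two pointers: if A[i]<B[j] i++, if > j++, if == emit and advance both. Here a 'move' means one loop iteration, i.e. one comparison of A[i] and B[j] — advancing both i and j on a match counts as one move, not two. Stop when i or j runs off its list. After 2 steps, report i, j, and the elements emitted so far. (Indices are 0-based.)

i=0, j=2, emitted=[]

[i=0,j=0] 17>2 → j++
[i=0,j=1] 17>10 → j++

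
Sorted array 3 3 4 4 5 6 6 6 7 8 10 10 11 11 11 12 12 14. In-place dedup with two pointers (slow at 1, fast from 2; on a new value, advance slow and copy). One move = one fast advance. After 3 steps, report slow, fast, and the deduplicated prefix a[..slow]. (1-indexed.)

slow=2, fast=5, prefix=[3, 4]

slow=1 fast=2: a[fast]=3=a[slow] dup, fast++
slow=1 fast=3: a[fast]=4≠a[slow]=3 write a[2]=4, slow++,fast++
slow=2 fast=4: a[fast]=4=a[slow] dup, fast++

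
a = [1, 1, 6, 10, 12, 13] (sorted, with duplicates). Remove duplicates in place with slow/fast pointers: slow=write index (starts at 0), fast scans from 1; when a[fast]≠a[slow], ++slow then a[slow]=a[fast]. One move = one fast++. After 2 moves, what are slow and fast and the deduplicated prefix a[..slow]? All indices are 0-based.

slow=1, fast=3, prefix=[1, 6]

(s=0,f=1) a[fast]=1=a[slow] dup → fast++
(s=0,f=2) a[fast]=6≠a[slow]=1 write a[1]=6 → slow++,fast++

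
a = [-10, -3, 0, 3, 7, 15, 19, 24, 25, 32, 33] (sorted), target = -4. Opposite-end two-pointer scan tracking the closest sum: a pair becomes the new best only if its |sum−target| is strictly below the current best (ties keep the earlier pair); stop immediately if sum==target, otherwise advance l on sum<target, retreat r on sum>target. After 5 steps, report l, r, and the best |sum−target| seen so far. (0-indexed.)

[0,10] -10+33=23 d=27 * → r--
[0,9] -10+32=22 d=26 * → r--
[0,8] -10+25=15 d=19 * → r--
[0,7] -10+24=14 d=18 * → r--
[0,6] -10+19=9 d=13 * → r--

l=0, r=5, best |Δ|=13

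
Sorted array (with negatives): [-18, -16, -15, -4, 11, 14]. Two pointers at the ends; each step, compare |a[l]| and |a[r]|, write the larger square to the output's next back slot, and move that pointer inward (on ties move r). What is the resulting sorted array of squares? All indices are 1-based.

[16, 121, 196, 225, 256, 324]

l=1 r=6: |-18|>|14| out[6]=324, l++
l=2 r=6: |-16|>|14| out[5]=256, l++
l=3 r=6: |-15|>|14| out[4]=225, l++
l=4 r=6: |-4|<=|14| out[3]=196, r--
l=4 r=5: |-4|<=|11| out[2]=121, r--
l=4 r=4: |-4|<=|-4| out[1]=16, r--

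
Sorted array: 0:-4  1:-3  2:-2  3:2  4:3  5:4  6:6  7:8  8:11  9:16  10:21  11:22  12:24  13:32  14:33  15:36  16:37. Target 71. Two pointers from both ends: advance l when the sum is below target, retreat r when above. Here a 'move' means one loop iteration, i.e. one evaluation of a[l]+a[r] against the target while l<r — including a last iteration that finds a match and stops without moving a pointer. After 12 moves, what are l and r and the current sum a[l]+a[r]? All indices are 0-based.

l=12, r=16, sum=61

[0,16] -4+37=33 <71 → l++
[1,16] -3+37=34 <71 → l++
[2,16] -2+37=35 <71 → l++
[3,16] 2+37=39 <71 → l++
[4,16] 3+37=40 <71 → l++
[5,16] 4+37=41 <71 → l++
[6,16] 6+37=43 <71 → l++
[7,16] 8+37=45 <71 → l++
[8,16] 11+37=48 <71 → l++
[9,16] 16+37=53 <71 → l++
[10,16] 21+37=58 <71 → l++
[11,16] 22+37=59 <71 → l++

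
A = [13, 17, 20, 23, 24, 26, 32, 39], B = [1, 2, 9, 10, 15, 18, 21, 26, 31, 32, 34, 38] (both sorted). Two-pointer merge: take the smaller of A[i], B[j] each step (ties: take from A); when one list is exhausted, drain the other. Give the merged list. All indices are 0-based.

[i=0,j=0] A[i]=13>B[j]=1 take 1 → j++
[i=0,j=1] A[i]=13>B[j]=2 take 2 → j++
[i=0,j=2] A[i]=13>B[j]=9 take 9 → j++
[i=0,j=3] A[i]=13>B[j]=10 take 10 → j++
[i=0,j=4] A[i]=13<=B[j]=15 take 13 → i++
[i=1,j=4] A[i]=17>B[j]=15 take 15 → j++
[i=1,j=5] A[i]=17<=B[j]=18 take 17 → i++
[i=2,j=5] A[i]=20>B[j]=18 take 18 → j++
[i=2,j=6] A[i]=20<=B[j]=21 take 20 → i++
[i=3,j=6] A[i]=23>B[j]=21 take 21 → j++
[i=3,j=7] A[i]=23<=B[j]=26 take 23 → i++
[i=4,j=7] A[i]=24<=B[j]=26 take 24 → i++
[i=5,j=7] A[i]=26<=B[j]=26 take 26 → i++
[i=6,j=7] A[i]=32>B[j]=26 take 26 → j++
[i=6,j=8] A[i]=32>B[j]=31 take 31 → j++
[i=6,j=9] A[i]=32<=B[j]=32 take 32 → i++
[i=7,j=9] A[i]=39>B[j]=32 take 32 → j++
[i=7,j=10] A[i]=39>B[j]=34 take 34 → j++
[i=7,j=11] A[i]=39>B[j]=38 take 38 → j++
[i=7,j=12] B done, take A[i]=39 → i++

[1, 2, 9, 10, 13, 15, 17, 18, 20, 21, 23, 24, 26, 26, 31, 32, 32, 34, 38, 39]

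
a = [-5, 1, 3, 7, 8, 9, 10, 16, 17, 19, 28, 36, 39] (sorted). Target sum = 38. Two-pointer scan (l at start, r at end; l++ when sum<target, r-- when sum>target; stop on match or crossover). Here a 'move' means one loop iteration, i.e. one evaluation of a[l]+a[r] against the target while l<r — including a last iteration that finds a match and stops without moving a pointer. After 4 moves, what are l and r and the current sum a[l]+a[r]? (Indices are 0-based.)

l=2, r=10, sum=31

l=0 r=12: -5+39=34 <38, l++
l=1 r=12: 1+39=40 >38, r--
l=1 r=11: 1+36=37 <38, l++
l=2 r=11: 3+36=39 >38, r--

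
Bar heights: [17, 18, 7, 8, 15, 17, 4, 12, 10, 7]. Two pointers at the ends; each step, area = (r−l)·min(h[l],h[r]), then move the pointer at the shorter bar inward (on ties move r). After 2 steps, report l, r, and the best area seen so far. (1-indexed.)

l=1 r=10: min(17,7)*9=63 best=63 *, r--
l=1 r=9: min(17,10)*8=80 best=80 *, r--

l=1, r=8, best area=80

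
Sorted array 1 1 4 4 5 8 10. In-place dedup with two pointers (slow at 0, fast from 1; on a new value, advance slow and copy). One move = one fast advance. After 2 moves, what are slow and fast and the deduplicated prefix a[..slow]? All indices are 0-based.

(s=0,f=1) a[fast]=1=a[slow] dup → fast++
(s=0,f=2) a[fast]=4≠a[slow]=1 write a[1]=4 → slow++,fast++

slow=1, fast=3, prefix=[1, 4]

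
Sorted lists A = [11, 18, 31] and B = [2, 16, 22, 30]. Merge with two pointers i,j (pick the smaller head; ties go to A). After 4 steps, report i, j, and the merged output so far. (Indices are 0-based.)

[i=0,j=0] A[i]=11>B[j]=2 take 2 → j++
[i=0,j=1] A[i]=11<=B[j]=16 take 11 → i++
[i=1,j=1] A[i]=18>B[j]=16 take 16 → j++
[i=1,j=2] A[i]=18<=B[j]=22 take 18 → i++

i=2, j=2, merged so far=[2, 11, 16, 18]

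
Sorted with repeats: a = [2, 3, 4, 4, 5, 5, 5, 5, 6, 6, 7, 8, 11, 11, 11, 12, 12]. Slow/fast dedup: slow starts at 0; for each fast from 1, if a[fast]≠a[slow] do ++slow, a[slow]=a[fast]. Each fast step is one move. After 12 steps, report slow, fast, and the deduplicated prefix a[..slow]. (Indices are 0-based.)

slow=7, fast=13, prefix=[2, 3, 4, 5, 6, 7, 8, 11]

(s=0,f=1) a[fast]=3≠a[slow]=2 write a[1]=3 → slow++,fast++
(s=1,f=2) a[fast]=4≠a[slow]=3 write a[2]=4 → slow++,fast++
(s=2,f=3) a[fast]=4=a[slow] dup → fast++
(s=2,f=4) a[fast]=5≠a[slow]=4 write a[3]=5 → slow++,fast++
(s=3,f=5) a[fast]=5=a[slow] dup → fast++
(s=3,f=6) a[fast]=5=a[slow] dup → fast++
(s=3,f=7) a[fast]=5=a[slow] dup → fast++
(s=3,f=8) a[fast]=6≠a[slow]=5 write a[4]=6 → slow++,fast++
(s=4,f=9) a[fast]=6=a[slow] dup → fast++
(s=4,f=10) a[fast]=7≠a[slow]=6 write a[5]=7 → slow++,fast++
(s=5,f=11) a[fast]=8≠a[slow]=7 write a[6]=8 → slow++,fast++
(s=6,f=12) a[fast]=11≠a[slow]=8 write a[7]=11 → slow++,fast++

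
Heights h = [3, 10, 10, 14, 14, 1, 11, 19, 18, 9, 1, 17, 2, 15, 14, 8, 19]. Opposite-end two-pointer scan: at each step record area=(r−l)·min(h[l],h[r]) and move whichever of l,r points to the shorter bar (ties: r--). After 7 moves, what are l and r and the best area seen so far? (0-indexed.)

l=0 r=16: min(3,19)*16=48 best=48 *, l++
l=1 r=16: min(10,19)*15=150 best=150 *, l++
l=2 r=16: min(10,19)*14=140 best=150, l++
l=3 r=16: min(14,19)*13=182 best=182 *, l++
l=4 r=16: min(14,19)*12=168 best=182, l++
l=5 r=16: min(1,19)*11=11 best=182, l++
l=6 r=16: min(11,19)*10=110 best=182, l++

l=7, r=16, best area=182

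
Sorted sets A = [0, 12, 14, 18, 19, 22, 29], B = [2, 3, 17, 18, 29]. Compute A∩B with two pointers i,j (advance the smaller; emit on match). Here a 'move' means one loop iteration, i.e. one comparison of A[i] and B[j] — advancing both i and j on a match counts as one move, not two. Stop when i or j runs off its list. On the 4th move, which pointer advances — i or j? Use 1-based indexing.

i

i=1 j=1: 0<2, i++
i=2 j=1: 12>2, j++
i=2 j=2: 12>3, j++
i=2 j=3: 12<17, i++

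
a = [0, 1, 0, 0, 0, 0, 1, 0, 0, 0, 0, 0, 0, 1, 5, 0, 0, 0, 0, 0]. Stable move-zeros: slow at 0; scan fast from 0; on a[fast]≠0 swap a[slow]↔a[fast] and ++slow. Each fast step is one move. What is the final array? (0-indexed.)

(s=0,f=0) a[fast]=0 → fast++
(s=0,f=1) a[fast]=1≠0 swap→a[0]=1 → slow++,fast++
(s=1,f=2) a[fast]=0 → fast++
(s=1,f=3) a[fast]=0 → fast++
(s=1,f=4) a[fast]=0 → fast++
(s=1,f=5) a[fast]=0 → fast++
(s=1,f=6) a[fast]=1≠0 swap→a[1]=1 → slow++,fast++
(s=2,f=7) a[fast]=0 → fast++
(s=2,f=8) a[fast]=0 → fast++
(s=2,f=9) a[fast]=0 → fast++
(s=2,f=10) a[fast]=0 → fast++
(s=2,f=11) a[fast]=0 → fast++
(s=2,f=12) a[fast]=0 → fast++
(s=2,f=13) a[fast]=1≠0 swap→a[2]=1 → slow++,fast++
(s=3,f=14) a[fast]=5≠0 swap→a[3]=5 → slow++,fast++
(s=4,f=15) a[fast]=0 → fast++
(s=4,f=16) a[fast]=0 → fast++
(s=4,f=17) a[fast]=0 → fast++
(s=4,f=18) a[fast]=0 → fast++
(s=4,f=19) a[fast]=0 → fast++

[1, 1, 1, 5, 0, 0, 0, 0, 0, 0, 0, 0, 0, 0, 0, 0, 0, 0, 0, 0]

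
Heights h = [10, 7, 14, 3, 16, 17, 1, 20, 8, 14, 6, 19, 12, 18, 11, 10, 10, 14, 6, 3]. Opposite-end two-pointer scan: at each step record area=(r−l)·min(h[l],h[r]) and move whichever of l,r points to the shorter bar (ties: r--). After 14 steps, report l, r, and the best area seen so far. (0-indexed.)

[0,19] min(10,3)*19=57 best=57 * → r--
[0,18] min(10,6)*18=108 best=108 * → r--
[0,17] min(10,14)*17=170 best=170 * → l++
[1,17] min(7,14)*16=112 best=170 → l++
[2,17] min(14,14)*15=210 best=210 * → r--
[2,16] min(14,10)*14=140 best=210 → r--
[2,15] min(14,10)*13=130 best=210 → r--
[2,14] min(14,11)*12=132 best=210 → r--
[2,13] min(14,18)*11=154 best=210 → l++
[3,13] min(3,18)*10=30 best=210 → l++
[4,13] min(16,18)*9=144 best=210 → l++
[5,13] min(17,18)*8=136 best=210 → l++
[6,13] min(1,18)*7=7 best=210 → l++
[7,13] min(20,18)*6=108 best=210 → r--

l=7, r=12, best area=210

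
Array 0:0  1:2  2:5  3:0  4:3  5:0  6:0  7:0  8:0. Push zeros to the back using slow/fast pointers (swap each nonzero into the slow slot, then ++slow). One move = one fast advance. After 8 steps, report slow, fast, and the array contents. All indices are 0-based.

slow=3, fast=8, a=[2, 5, 3, 0, 0, 0, 0, 0, 0]

slow=0 fast=0: a[fast]=0, fast++
slow=0 fast=1: a[fast]=2≠0 swap→a[0]=2, slow++,fast++
slow=1 fast=2: a[fast]=5≠0 swap→a[1]=5, slow++,fast++
slow=2 fast=3: a[fast]=0, fast++
slow=2 fast=4: a[fast]=3≠0 swap→a[2]=3, slow++,fast++
slow=3 fast=5: a[fast]=0, fast++
slow=3 fast=6: a[fast]=0, fast++
slow=3 fast=7: a[fast]=0, fast++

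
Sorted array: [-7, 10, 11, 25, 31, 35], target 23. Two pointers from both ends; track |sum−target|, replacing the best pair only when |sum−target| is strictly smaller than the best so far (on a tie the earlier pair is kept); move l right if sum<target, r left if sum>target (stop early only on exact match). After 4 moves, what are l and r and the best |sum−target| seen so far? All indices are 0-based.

l=0 r=5: -7+35=28 d=5 *, r--
l=0 r=4: -7+31=24 d=1 *, r--
l=0 r=3: -7+25=18 d=5, l++
l=1 r=3: 10+25=35 d=12, r--

l=1, r=2, best |Δ|=1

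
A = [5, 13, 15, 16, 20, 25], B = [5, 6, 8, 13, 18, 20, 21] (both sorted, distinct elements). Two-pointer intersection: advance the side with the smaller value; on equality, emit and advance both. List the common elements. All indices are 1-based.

intersection = [5, 13, 20]

i=1 j=1: 5==5 emit, i++,j++
i=2 j=2: 13>6, j++
i=2 j=3: 13>8, j++
i=2 j=4: 13==13 emit, i++,j++
i=3 j=5: 15<18, i++
i=4 j=5: 16<18, i++
i=5 j=5: 20>18, j++
i=5 j=6: 20==20 emit, i++,j++
i=6 j=7: 25>21, j++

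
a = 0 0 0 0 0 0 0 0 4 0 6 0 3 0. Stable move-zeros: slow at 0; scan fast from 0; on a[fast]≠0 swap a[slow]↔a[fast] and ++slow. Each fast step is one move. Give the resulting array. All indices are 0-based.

(s=0,f=0) a[fast]=0 → fast++
(s=0,f=1) a[fast]=0 → fast++
(s=0,f=2) a[fast]=0 → fast++
(s=0,f=3) a[fast]=0 → fast++
(s=0,f=4) a[fast]=0 → fast++
(s=0,f=5) a[fast]=0 → fast++
(s=0,f=6) a[fast]=0 → fast++
(s=0,f=7) a[fast]=0 → fast++
(s=0,f=8) a[fast]=4≠0 swap→a[0]=4 → slow++,fast++
(s=1,f=9) a[fast]=0 → fast++
(s=1,f=10) a[fast]=6≠0 swap→a[1]=6 → slow++,fast++
(s=2,f=11) a[fast]=0 → fast++
(s=2,f=12) a[fast]=3≠0 swap→a[2]=3 → slow++,fast++
(s=3,f=13) a[fast]=0 → fast++

[4, 6, 3, 0, 0, 0, 0, 0, 0, 0, 0, 0, 0, 0]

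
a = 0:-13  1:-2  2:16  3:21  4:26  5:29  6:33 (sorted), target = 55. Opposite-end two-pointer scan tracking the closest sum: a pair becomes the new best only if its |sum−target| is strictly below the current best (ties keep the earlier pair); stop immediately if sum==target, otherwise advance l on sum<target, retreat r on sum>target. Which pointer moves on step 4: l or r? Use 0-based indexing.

[0,6] -13+33=20 d=35 * → l++
[1,6] -2+33=31 d=24 * → l++
[2,6] 16+33=49 d=6 * → l++
[3,6] 21+33=54 d=1 * → l++

l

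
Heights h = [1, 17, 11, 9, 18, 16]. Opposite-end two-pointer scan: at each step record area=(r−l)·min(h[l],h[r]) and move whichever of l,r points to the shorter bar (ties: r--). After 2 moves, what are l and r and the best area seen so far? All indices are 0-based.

l=1, r=4, best area=64

[0,5] min(1,16)*5=5 best=5 * → l++
[1,5] min(17,16)*4=64 best=64 * → r--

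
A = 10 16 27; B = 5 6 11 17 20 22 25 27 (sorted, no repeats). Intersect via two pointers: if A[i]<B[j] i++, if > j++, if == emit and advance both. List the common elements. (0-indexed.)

[i=0,j=0] 10>5 → j++
[i=0,j=1] 10>6 → j++
[i=0,j=2] 10<11 → i++
[i=1,j=2] 16>11 → j++
[i=1,j=3] 16<17 → i++
[i=2,j=3] 27>17 → j++
[i=2,j=4] 27>20 → j++
[i=2,j=5] 27>22 → j++
[i=2,j=6] 27>25 → j++
[i=2,j=7] 27==27 emit → i++,j++

intersection = [27]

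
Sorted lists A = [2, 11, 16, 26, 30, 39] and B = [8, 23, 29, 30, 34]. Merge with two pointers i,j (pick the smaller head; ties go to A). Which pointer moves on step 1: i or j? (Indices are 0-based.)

[i=0,j=0] A[i]=2<=B[j]=8 take 2 → i++

i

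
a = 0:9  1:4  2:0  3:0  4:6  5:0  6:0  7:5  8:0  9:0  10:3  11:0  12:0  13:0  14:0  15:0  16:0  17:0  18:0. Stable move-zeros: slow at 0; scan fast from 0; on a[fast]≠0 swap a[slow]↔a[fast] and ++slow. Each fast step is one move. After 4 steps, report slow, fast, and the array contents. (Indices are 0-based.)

slow=2, fast=4, a=[9, 4, 0, 0, 6, 0, 0, 5, 0, 0, 3, 0, 0, 0, 0, 0, 0, 0, 0]

slow=0 fast=0: a[fast]=9≠0 swap→a[0]=9, slow++,fast++
slow=1 fast=1: a[fast]=4≠0 swap→a[1]=4, slow++,fast++
slow=2 fast=2: a[fast]=0, fast++
slow=2 fast=3: a[fast]=0, fast++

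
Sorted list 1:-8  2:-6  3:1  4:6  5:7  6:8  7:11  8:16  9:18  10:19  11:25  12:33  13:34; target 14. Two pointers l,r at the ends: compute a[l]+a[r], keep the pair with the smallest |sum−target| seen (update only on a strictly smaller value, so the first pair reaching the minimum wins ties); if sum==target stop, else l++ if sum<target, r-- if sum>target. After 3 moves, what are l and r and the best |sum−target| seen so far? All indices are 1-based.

l=1, r=10, best |Δ|=3

[1,13] -8+34=26 d=12 * → r--
[1,12] -8+33=25 d=11 * → r--
[1,11] -8+25=17 d=3 * → r--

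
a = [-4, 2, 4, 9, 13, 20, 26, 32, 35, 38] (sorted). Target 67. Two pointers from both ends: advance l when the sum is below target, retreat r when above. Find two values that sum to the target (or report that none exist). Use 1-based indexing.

(32, 35)

l=1 r=10: -4+38=34 <67, l++
l=2 r=10: 2+38=40 <67, l++
l=3 r=10: 4+38=42 <67, l++
l=4 r=10: 9+38=47 <67, l++
l=5 r=10: 13+38=51 <67, l++
l=6 r=10: 20+38=58 <67, l++
l=7 r=10: 26+38=64 <67, l++
l=8 r=10: 32+38=70 >67, r--
l=8 r=9: 32+35=67, found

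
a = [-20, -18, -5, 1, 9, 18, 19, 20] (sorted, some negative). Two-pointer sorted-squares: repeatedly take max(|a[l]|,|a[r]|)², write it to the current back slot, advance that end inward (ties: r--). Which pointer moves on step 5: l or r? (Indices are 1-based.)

[1,8] |-20|<=|20| out[8]=400 → r--
[1,7] |-20|>|19| out[7]=400 → l++
[2,7] |-18|<=|19| out[6]=361 → r--
[2,6] |-18|<=|18| out[5]=324 → r--
[2,5] |-18|>|9| out[4]=324 → l++

l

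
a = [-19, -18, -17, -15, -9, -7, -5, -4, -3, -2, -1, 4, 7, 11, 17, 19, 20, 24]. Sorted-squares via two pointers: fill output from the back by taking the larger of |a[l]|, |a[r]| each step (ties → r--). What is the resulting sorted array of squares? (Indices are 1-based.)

l=1 r=18: |-19|<=|24| out[18]=576, r--
l=1 r=17: |-19|<=|20| out[17]=400, r--
l=1 r=16: |-19|<=|19| out[16]=361, r--
l=1 r=15: |-19|>|17| out[15]=361, l++
l=2 r=15: |-18|>|17| out[14]=324, l++
l=3 r=15: |-17|<=|17| out[13]=289, r--
l=3 r=14: |-17|>|11| out[12]=289, l++
l=4 r=14: |-15|>|11| out[11]=225, l++
l=5 r=14: |-9|<=|11| out[10]=121, r--
l=5 r=13: |-9|>|7| out[9]=81, l++
l=6 r=13: |-7|<=|7| out[8]=49, r--
l=6 r=12: |-7|>|4| out[7]=49, l++
l=7 r=12: |-5|>|4| out[6]=25, l++
l=8 r=12: |-4|<=|4| out[5]=16, r--
l=8 r=11: |-4|>|-1| out[4]=16, l++
l=9 r=11: |-3|>|-1| out[3]=9, l++
l=10 r=11: |-2|>|-1| out[2]=4, l++
l=11 r=11: |-1|<=|-1| out[1]=1, r--

[1, 4, 9, 16, 16, 25, 49, 49, 81, 121, 225, 289, 289, 324, 361, 361, 400, 576]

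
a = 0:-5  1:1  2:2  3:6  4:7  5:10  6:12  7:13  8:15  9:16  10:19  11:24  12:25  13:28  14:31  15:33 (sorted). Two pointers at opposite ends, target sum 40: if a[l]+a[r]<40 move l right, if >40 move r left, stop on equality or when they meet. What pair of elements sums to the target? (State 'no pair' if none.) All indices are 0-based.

l=0 r=15: -5+33=28 <40, l++
l=1 r=15: 1+33=34 <40, l++
l=2 r=15: 2+33=35 <40, l++
l=3 r=15: 6+33=39 <40, l++
l=4 r=15: 7+33=40, found

(7, 33)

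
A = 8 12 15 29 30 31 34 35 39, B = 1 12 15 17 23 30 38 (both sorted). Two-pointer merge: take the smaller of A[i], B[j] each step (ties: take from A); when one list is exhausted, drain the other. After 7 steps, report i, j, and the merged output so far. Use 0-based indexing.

i=3, j=4, merged so far=[1, 8, 12, 12, 15, 15, 17]

[i=0,j=0] A[i]=8>B[j]=1 take 1 → j++
[i=0,j=1] A[i]=8<=B[j]=12 take 8 → i++
[i=1,j=1] A[i]=12<=B[j]=12 take 12 → i++
[i=2,j=1] A[i]=15>B[j]=12 take 12 → j++
[i=2,j=2] A[i]=15<=B[j]=15 take 15 → i++
[i=3,j=2] A[i]=29>B[j]=15 take 15 → j++
[i=3,j=3] A[i]=29>B[j]=17 take 17 → j++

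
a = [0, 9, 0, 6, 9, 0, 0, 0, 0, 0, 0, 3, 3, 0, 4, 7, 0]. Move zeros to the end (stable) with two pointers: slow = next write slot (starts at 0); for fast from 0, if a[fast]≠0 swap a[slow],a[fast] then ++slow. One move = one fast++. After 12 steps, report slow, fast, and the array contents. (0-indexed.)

slow=4, fast=12, a=[9, 6, 9, 3, 0, 0, 0, 0, 0, 0, 0, 0, 3, 0, 4, 7, 0]

slow=0 fast=0: a[fast]=0, fast++
slow=0 fast=1: a[fast]=9≠0 swap→a[0]=9, slow++,fast++
slow=1 fast=2: a[fast]=0, fast++
slow=1 fast=3: a[fast]=6≠0 swap→a[1]=6, slow++,fast++
slow=2 fast=4: a[fast]=9≠0 swap→a[2]=9, slow++,fast++
slow=3 fast=5: a[fast]=0, fast++
slow=3 fast=6: a[fast]=0, fast++
slow=3 fast=7: a[fast]=0, fast++
slow=3 fast=8: a[fast]=0, fast++
slow=3 fast=9: a[fast]=0, fast++
slow=3 fast=10: a[fast]=0, fast++
slow=3 fast=11: a[fast]=3≠0 swap→a[3]=3, slow++,fast++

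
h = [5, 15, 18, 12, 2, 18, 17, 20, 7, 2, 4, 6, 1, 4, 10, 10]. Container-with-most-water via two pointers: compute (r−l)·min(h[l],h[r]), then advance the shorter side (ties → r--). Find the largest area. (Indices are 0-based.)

[0,15] min(5,10)*15=75 best=75 * → l++
[1,15] min(15,10)*14=140 best=140 * → r--
[1,14] min(15,10)*13=130 best=140 → r--
[1,13] min(15,4)*12=48 best=140 → r--
[1,12] min(15,1)*11=11 best=140 → r--
[1,11] min(15,6)*10=60 best=140 → r--
[1,10] min(15,4)*9=36 best=140 → r--
[1,9] min(15,2)*8=16 best=140 → r--
[1,8] min(15,7)*7=49 best=140 → r--
[1,7] min(15,20)*6=90 best=140 → l++
[2,7] min(18,20)*5=90 best=140 → l++
[3,7] min(12,20)*4=48 best=140 → l++
[4,7] min(2,20)*3=6 best=140 → l++
[5,7] min(18,20)*2=36 best=140 → l++
[6,7] min(17,20)*1=17 best=140 → l++

max area = 140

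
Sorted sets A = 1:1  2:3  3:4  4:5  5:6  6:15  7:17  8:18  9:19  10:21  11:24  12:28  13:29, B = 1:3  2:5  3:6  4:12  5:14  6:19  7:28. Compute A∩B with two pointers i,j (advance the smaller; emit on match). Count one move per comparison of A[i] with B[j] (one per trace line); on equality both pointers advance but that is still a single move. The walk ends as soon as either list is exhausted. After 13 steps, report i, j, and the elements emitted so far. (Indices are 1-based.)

i=12, j=7, emitted=[3, 5, 6, 19]

[i=1,j=1] 1<3 → i++
[i=2,j=1] 3==3 emit → i++,j++
[i=3,j=2] 4<5 → i++
[i=4,j=2] 5==5 emit → i++,j++
[i=5,j=3] 6==6 emit → i++,j++
[i=6,j=4] 15>12 → j++
[i=6,j=5] 15>14 → j++
[i=6,j=6] 15<19 → i++
[i=7,j=6] 17<19 → i++
[i=8,j=6] 18<19 → i++
[i=9,j=6] 19==19 emit → i++,j++
[i=10,j=7] 21<28 → i++
[i=11,j=7] 24<28 → i++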